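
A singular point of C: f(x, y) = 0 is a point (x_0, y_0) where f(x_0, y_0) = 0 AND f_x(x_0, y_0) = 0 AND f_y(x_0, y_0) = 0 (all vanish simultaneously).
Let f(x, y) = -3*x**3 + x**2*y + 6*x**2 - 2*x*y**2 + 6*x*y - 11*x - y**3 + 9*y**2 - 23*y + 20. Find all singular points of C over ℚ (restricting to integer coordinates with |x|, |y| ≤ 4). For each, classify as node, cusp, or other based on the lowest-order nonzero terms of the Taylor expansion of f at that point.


Singular points: {(1, 2)}; classification: node.

Compute partial derivatives:
  f_x = -9*x**2 + 2*x*y + 12*x - 2*y**2 + 6*y - 11.
  f_y = x**2 - 4*x*y + 6*x - 3*y**2 + 18*y - 23.
Scan x_0 ∈ {−4, ..., 4}. For each x_0, f_y(x_0, y) is a polynomial in y; find its integer roots y ∈ {−4, ..., 4}, then test f_x and f at those candidates.
  x = -4: f_y(-4, y) = -3*y**2 + 34*y - 31; vanishes at y ∈ {1}. (-4, 1): f_x = -207 ≠ 0.
  x = -3: f_y(-3, y) = -3*y**2 + 30*y - 32; no integer root y with |y| ≤ 4.
  x = -2: f_y(-2, y) = -3*y**2 + 26*y - 31; no integer root y with |y| ≤ 4.
  x = -1: f_y(-1, y) = -3*y**2 + 22*y - 28; no integer root y with |y| ≤ 4.
  x = 0: f_y(0, y) = -3*y**2 + 18*y - 23; no integer root y with |y| ≤ 4.
  x = 1: f_y(1, y) = -3*y**2 + 14*y - 16; vanishes at y ∈ {2}. (1, 2): f_x = 0, f = 0 — SINGULAR.
  x = 2: f_y(2, y) = -3*y**2 + 10*y - 7; vanishes at y ∈ {1}. (2, 1): f_x = -15 ≠ 0.
  x = 3: f_y(3, y) = -3*y**2 + 6*y + 4; no integer root y with |y| ≤ 4.
  x = 4: f_y(4, y) = -3*y**2 + 2*y + 17; no integer root y with |y| ≤ 4.
Only singular point on the grid: (1, 2).
Classify: substitute x = 1 + u, y = 2 + v and expand: f = -3*u**3 + u**2*v - u**2 - 2*u*v**2 - v**3 + v**2.
No constant or linear terms (consistent with a singular point). Quadratic part: -u**2 + v**2. Cubic part: -3*u**3 + u**2*v - 2*u*v**2 - v**3.
The quadratic part v**2 - u**2 = (v − u)(v + u) splits into two distinct linear factors, so there are two distinct tangent lines y − 2 = ±(x − 1) — this is a node (ordinary double point).
Classification: node.


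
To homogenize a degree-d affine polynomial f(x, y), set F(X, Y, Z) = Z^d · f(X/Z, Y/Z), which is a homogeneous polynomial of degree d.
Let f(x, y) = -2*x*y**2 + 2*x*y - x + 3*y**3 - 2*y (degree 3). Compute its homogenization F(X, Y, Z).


F(X, Y, Z) = -2*X*Y**2 + 2*X*Y*Z - X*Z**2 + 3*Y**3 - 2*Y*Z**2

deg(f) = 3.
Substitute x = X/Z, y = Y/Z into f, then multiply by Z^3.
  monomial -2·x^1·y^2 ↦ -2·X^1·Y^2·Z^0.
  monomial 2·x^1·y^1 ↦ 2·X^1·Y^1·Z^1.
  monomial -1·x^1·y^0 ↦ -1·X^1·Y^0·Z^2.
  monomial 3·x^0·y^3 ↦ 3·X^0·Y^3·Z^0.
  monomial -2·x^0·y^1 ↦ -2·X^0·Y^1·Z^2.
Collecting: F(X, Y, Z) = -2*X*Y**2 + 2*X*Y*Z - X*Z**2 + 3*Y**3 - 2*Y*Z**2.


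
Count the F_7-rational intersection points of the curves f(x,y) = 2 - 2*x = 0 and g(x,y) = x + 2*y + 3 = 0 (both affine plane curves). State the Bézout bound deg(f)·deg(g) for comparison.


Common zeros: {(1, 5)}; count = 1; Bézout bound = 1.

deg(f) = 1, deg(g) = 1, so Bézout bound = 1.
Scan x ∈ F_7. For each x, list the y ∈ F_7 with f(x, y) ≡ 0 and those with g(x, y) ≡ 0 (mod 7); the common zeros in that column are the intersection.
  x = 0: f ≡ 0 at y ∈ ∅; g ≡ 0 at y ∈ {2}; common: ∅.
  x = 1: f ≡ 0 at y ∈ {0, 1, 2, 3, 4, 5, 6}; g ≡ 0 at y ∈ {5}; common: {5}.
  x = 2: f ≡ 0 at y ∈ ∅; g ≡ 0 at y ∈ {1}; common: ∅.
  x = 3: f ≡ 0 at y ∈ ∅; g ≡ 0 at y ∈ {4}; common: ∅.
  x = 4: f ≡ 0 at y ∈ ∅; g ≡ 0 at y ∈ {0}; common: ∅.
  x = 5: f ≡ 0 at y ∈ ∅; g ≡ 0 at y ∈ {3}; common: ∅.
  x = 6: f ≡ 0 at y ∈ ∅; g ≡ 0 at y ∈ {6}; common: ∅.
Collecting: common zeros = {(1, 5)}, so the count is 1.
Comparison with the Bézout bound: 1 ≤ 1 = deg(f)·deg(g), as expected for curves with no common component (the bound is attained).


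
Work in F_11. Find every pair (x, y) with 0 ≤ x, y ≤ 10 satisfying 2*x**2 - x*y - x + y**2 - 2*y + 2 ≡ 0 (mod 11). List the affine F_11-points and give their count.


Affine F_11-points: {(3, 2), (3, 3), (4, 2), (4, 4), (5, 8), (5, 10), (6, 9), (6, 10), (10, 3), (10, 9)}; count = 10.

For each of the 121 pairs (x, y) ∈ F_11², evaluate f(x, y) mod 11. Record the zeros.
  x = 0: [0↦2, 1↦1, 2↦2, 3↦5, 4↦10, 5↦6, 6↦4, 7↦4, 8↦6, 9↦10, 10↦5]  zeros at y ∈ ∅
  x = 1: [0↦3, 1↦1, 2↦1, 3↦3, 4↦7, 5↦2, 6↦10, 7↦9, 8↦10, 9↦2, 10↦7]  zeros at y ∈ ∅
  x = 2: [0↦8, 1↦5, 2↦4, 3↦5, 4↦8, 5↦2, 6↦9, 7↦7, 8↦7, 9↦9, 10↦2]  zeros at y ∈ ∅
  x = 3: [0↦6, 1↦2, 2↦0, 3↦0, 4↦2, 5↦6, 6↦1, 7↦9, 8↦8, 9↦9, 10↦1]  zeros at y ∈ {2, 3}
  x = 4: [0↦8, 1↦3, 2↦0, 3↦10, 4↦0, 5↦3, 6↦8, 7↦4, 8↦2, 9↦2, 10↦4]  zeros at y ∈ {2, 4}
  x = 5: [0↦3, 1↦8, 2↦4, 3↦2, 4↦2, 5↦4, 6↦8, 7↦3, 8↦0, 9↦10, 10↦0]  zeros at y ∈ {8, 10}
  x = 6: [0↦2, 1↦6, 2↦1, 3↦9, 4↦8, 5↦9, 6↦1, 7↦6, 8↦2, 9↦0, 10↦0]  zeros at y ∈ {9, 10}
  x = 7: [0↦5, 1↦8, 2↦2, 3↦9, 4↦7, 5↦7, 6↦9, 7↦2, 8↦8, 9↦5, 10↦4]  zeros at y ∈ ∅
  x = 8: [0↦1, 1↦3, 2↦7, 3↦2, 4↦10, 5↦9, 6↦10, 7↦2, 8↦7, 9↦3, 10↦1]  zeros at y ∈ ∅
  x = 9: [0↦1, 1↦2, 2↦5, 3↦10, 4↦6, 5↦4, 6↦4, 7↦6, 8↦10, 9↦5, 10↦2]  zeros at y ∈ ∅
  x = 10: [0↦5, 1↦5, 2↦7, 3↦0, 4↦6, 5↦3, 6↦2, 7↦3, 8↦6, 9↦0, 10↦7]  zeros at y ∈ {3, 9}
Collecting zeros: affine points = {(3, 2), (3, 3), (4, 2), (4, 4), (5, 8), (5, 10), (6, 9), (6, 10), (10, 3), (10, 9)}.
Total count |C(F_11)_aff| = 10.


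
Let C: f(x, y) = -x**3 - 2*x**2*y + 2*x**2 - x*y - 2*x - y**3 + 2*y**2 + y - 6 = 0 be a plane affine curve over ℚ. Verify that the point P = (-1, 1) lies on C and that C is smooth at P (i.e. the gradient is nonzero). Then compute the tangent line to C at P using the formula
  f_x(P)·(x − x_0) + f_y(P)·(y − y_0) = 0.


Tangent line at P: -6*x + y - 7 = 0.

Step 1: f(-1, 1) = 0, so P lies on C.
Step 2: partial derivatives
  f_x(x, y) = -3*x**2 - 4*x*y + 4*x - y - 2, f_y(x, y) = -2*x**2 - x - 3*y**2 + 4*y + 1.
  f_x(P) = -6, f_y(P) = 1 (gradient nonzero, so P is smooth).
Step 3: tangent line at P: -6·(x − -1) + 1·(y − 1) = 0.
Expanding: -6*x + y - 7 = 0.


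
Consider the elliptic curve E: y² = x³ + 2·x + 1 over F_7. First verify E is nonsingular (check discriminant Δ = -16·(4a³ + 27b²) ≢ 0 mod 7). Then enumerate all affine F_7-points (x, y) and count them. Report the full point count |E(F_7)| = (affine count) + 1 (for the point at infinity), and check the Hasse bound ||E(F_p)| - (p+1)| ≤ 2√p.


Affine points = {(0, 1), (0, 6), (1, 2), (1, 5)}; affine count = 4; |E(F_7)| = 5.

Discriminant check: Δ ∝ 4a³ + 27b² = 4·2³ + 27·1² = 4·8 + 27·1 ≡ 3 (mod 7). Nonzero ⇒ E is nonsingular.
For each x ∈ F_7, compute rhs = x³ + 2·x + 1 mod 7, then count y ∈ F_7 with y² ≡ rhs.
  x = 0: rhs = 1, matching y values: 1, 6 (2 points).
  x = 1: rhs = 4, matching y values: 2, 5 (2 points).
  x = 2: rhs = 6, matching y values: none (0 points).
  x = 3: rhs = 6, matching y values: none (0 points).
  x = 4: rhs = 3, matching y values: none (0 points).
  x = 5: rhs = 3, matching y values: none (0 points).
  x = 6: rhs = 5, matching y values: none (0 points).
Total affine count: 4.
Full point count |E(F_7)| = 4 + 1 = 5.
Hasse bound: |5 − (7+1)| = |-3| = 3 ≤ 2√7 ≈ 5.2915 ✓.


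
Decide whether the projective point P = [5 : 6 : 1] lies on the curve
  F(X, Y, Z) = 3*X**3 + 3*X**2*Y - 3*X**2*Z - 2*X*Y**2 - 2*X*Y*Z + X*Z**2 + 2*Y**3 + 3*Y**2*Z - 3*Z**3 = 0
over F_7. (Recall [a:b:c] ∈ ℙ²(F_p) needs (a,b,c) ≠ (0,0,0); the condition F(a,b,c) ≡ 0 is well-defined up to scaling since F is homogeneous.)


F(5,6,1) ≡ 4 (mod 7); P is NOT on the curve.

Evaluate F(5, 6, 1) term-by-term (mod 7).
  3*X**3 ↦ 3·125·1·1 = 375
  3*X**2*Y ↦ 3·25·6·1 = 450
  -3*X**2*Z ↦ -3·25·1·1 = -75
  -2*X*Y**2 ↦ -2·5·36·1 = -360
  -2*X*Y*Z ↦ -2·5·6·1 = -60
  X*Z**2 ↦ 1·5·1·1 = 5
  2*Y**3 ↦ 2·1·216·1 = 432
  3*Y**2*Z ↦ 3·1·36·1 = 108
  -3*Z**3 ↦ -3·1·1·1 = -3
Sum: F(5, 6, 1) = (375) + (450) + (-75) + (-360) + (-60) + (5) + (432) + (108) + (-3) = 872.
Reducing mod 7: 872 ≡ 4 (mod 7).
Since F(a, b, c) ≡ 4 ≠ 0 (mod 7), P does NOT lie on the curve.


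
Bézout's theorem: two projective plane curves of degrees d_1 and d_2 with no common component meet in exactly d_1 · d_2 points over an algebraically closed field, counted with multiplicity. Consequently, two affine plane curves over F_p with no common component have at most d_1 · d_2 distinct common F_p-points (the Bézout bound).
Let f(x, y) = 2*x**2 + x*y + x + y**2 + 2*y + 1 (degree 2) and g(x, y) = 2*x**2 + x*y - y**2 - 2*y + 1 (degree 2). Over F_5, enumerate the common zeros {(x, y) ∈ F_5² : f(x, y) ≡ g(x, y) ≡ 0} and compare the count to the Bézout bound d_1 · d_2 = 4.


Common zeros: ∅; count = 0; Bézout bound = 4.

deg(f) = 2, deg(g) = 2, so Bézout bound = 4.
Scan x ∈ F_5. For each x, list the y ∈ F_5 with f(x, y) ≡ 0 and those with g(x, y) ≡ 0 (mod 5); the common zeros in that column are the intersection.
  x = 0: f ≡ 0 at y ∈ {4}; g ≡ 0 at y ∈ ∅; common: ∅.
  x = 1: f ≡ 0 at y ∈ ∅; g ≡ 0 at y ∈ ∅; common: ∅.
  x = 2: f ≡ 0 at y ∈ ∅; g ≡ 0 at y ∈ {2, 3}; common: ∅.
  x = 3: f ≡ 0 at y ∈ ∅; g ≡ 0 at y ∈ ∅; common: ∅.
  x = 4: f ≡ 0 at y ∈ ∅; g ≡ 0 at y ∈ {3, 4}; common: ∅.
Collecting: common zeros = ∅, so the count is 0.
Comparison with the Bézout bound: 0 ≤ 4 = deg(f)·deg(g), as expected for curves with no common component (the affine F_5-count falls short of the bound because intersections may lie at infinity, over extension fields, or carry multiplicity).


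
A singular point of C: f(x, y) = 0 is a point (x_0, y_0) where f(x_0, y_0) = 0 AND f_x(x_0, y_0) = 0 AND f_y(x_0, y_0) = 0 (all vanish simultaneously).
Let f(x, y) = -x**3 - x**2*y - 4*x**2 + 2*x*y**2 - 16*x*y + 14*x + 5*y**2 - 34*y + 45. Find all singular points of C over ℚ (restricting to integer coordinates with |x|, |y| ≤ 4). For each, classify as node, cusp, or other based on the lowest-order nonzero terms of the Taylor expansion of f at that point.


Singular points: {(-2, 3)}; classification: node.

Compute partial derivatives:
  f_x = -3*x**2 - 2*x*y - 8*x + 2*y**2 - 16*y + 14.
  f_y = -x**2 + 4*x*y - 16*x + 10*y - 34.
Scan x_0 ∈ {−4, ..., 4}. For each x_0, f_y(x_0, y) is a polynomial in y; find its integer roots y ∈ {−4, ..., 4}, then test f_x and f at those candidates.
  x = -4: f_y(-4, y) = 14 - 6*y; no integer root y with |y| ≤ 4.
  x = -3: f_y(-3, y) = 5 - 2*y; no integer root y with |y| ≤ 4.
  x = -2: f_y(-2, y) = 2*y - 6; vanishes at y ∈ {3}. (-2, 3): f_x = 0, f = 0 — SINGULAR.
  x = -1: f_y(-1, y) = 6*y - 19; no integer root y with |y| ≤ 4.
  x = 0: f_y(0, y) = 10*y - 34; no integer root y with |y| ≤ 4.
  x = 1: f_y(1, y) = 14*y - 51; no integer root y with |y| ≤ 4.
  x = 2: f_y(2, y) = 18*y - 70; no integer root y with |y| ≤ 4.
  x = 3: f_y(3, y) = 22*y - 91; no integer root y with |y| ≤ 4.
  x = 4: f_y(4, y) = 26*y - 114; no integer root y with |y| ≤ 4.
Only singular point on the grid: (-2, 3).
Classify: substitute x = -2 + u, y = 3 + v and expand: f = -u**3 - u**2*v - u**2 + 2*u*v**2 + v**2.
No constant or linear terms (consistent with a singular point). Quadratic part: -u**2 + v**2. Cubic part: -u**3 - u**2*v + 2*u*v**2.
The quadratic part v**2 - u**2 = (v − u)(v + u) splits into two distinct linear factors, so there are two distinct tangent lines y − 3 = ±(x − -2) — this is a node (ordinary double point).
Classification: node.


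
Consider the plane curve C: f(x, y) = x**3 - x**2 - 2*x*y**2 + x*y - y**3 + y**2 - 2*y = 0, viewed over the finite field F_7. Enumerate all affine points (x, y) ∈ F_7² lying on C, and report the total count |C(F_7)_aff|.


Affine F_7-points: {(0, 0), (0, 4), (1, 0), (1, 2), (1, 4), (2, 1), (2, 5), (4, 1)}; count = 8.

For each of the 49 pairs (x, y) ∈ F_7², evaluate f(x, y) mod 7. Record the zeros.
  x = 0: [0↦0, 1↦5, 2↦6, 3↦4, 4↦0, 5↦2, 6↦4]  zeros at y ∈ {0, 4}
  x = 1: [0↦0, 1↦4, 2↦0, 3↦3, 4↦0, 5↦6, 6↦1]  zeros at y ∈ {0, 2, 4}
  x = 2: [0↦4, 1↦0, 2↦5, 3↦6, 4↦4, 5↦0, 6↦2]  zeros at y ∈ {1, 5}
  x = 3: [0↦4, 1↦6, 2↦6, 3↦5, 4↦4, 5↦4, 6↦6]  zeros at y ∈ ∅
  x = 4: [0↦6, 1↦0, 2↦2, 3↦6, 4↦6, 5↦3, 6↦5]  zeros at y ∈ {1}
  x = 5: [0↦2, 1↦2, 2↦6, 3↦1, 4↦2, 5↦3, 6↦5]  zeros at y ∈ ∅
  x = 6: [0↦5, 1↦4, 2↦3, 3↦3, 4↦5, 5↦3, 6↦5]  zeros at y ∈ ∅
Collecting zeros: affine points = {(0, 0), (0, 4), (1, 0), (1, 2), (1, 4), (2, 1), (2, 5), (4, 1)}.
Total count |C(F_7)_aff| = 8.


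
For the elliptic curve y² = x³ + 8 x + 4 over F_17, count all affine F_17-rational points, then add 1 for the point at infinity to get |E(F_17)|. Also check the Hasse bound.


Affine points = {(0, 2), (0, 15), (1, 8), (1, 9), (3, 2), (3, 15), (4, 7), (4, 10), (5, 4), (5, 13), (6, 8), (6, 9), (8, 6), (8, 11), (10, 8), (10, 9), (12, 3), (12, 14), (14, 2), (14, 15)}; affine count = 20; |E(F_17)| = 21.

Discriminant check: Δ ∝ 4a³ + 27b² = 4·8³ + 27·4² = 4·512 + 27·16 ≡ 15 (mod 17). Nonzero ⇒ E is nonsingular.
For each x ∈ F_17, compute rhs = x³ + 8·x + 4 mod 17, then count y ∈ F_17 with y² ≡ rhs.
  x = 0: rhs = 4, matching y values: 2, 15 (2 points).
  x = 1: rhs = 13, matching y values: 8, 9 (2 points).
  x = 2: rhs = 11, matching y values: none (0 points).
  x = 3: rhs = 4, matching y values: 2, 15 (2 points).
  x = 4: rhs = 15, matching y values: 7, 10 (2 points).
  x = 5: rhs = 16, matching y values: 4, 13 (2 points).
  x = 6: rhs = 13, matching y values: 8, 9 (2 points).
  x = 7: rhs = 12, matching y values: none (0 points).
  x = 8: rhs = 2, matching y values: 6, 11 (2 points).
  x = 9: rhs = 6, matching y values: none (0 points).
  x = 10: rhs = 13, matching y values: 8, 9 (2 points).
  x = 11: rhs = 12, matching y values: none (0 points).
  x = 12: rhs = 9, matching y values: 3, 14 (2 points).
  x = 13: rhs = 10, matching y values: none (0 points).
  x = 14: rhs = 4, matching y values: 2, 15 (2 points).
  x = 15: rhs = 14, matching y values: none (0 points).
  x = 16: rhs = 12, matching y values: none (0 points).
Total affine count: 20.
Full point count |E(F_17)| = 20 + 1 = 21.
Hasse bound: |21 − (17+1)| = |3| = 3 ≤ 2√17 ≈ 8.2462 ✓.


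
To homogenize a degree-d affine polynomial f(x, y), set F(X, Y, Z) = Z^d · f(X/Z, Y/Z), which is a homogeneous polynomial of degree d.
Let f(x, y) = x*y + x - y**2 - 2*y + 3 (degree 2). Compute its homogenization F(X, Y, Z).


F(X, Y, Z) = X*Y + X*Z - Y**2 - 2*Y*Z + 3*Z**2

deg(f) = 2.
Substitute x = X/Z, y = Y/Z into f, then multiply by Z^2.
  monomial 1·x^1·y^1 ↦ 1·X^1·Y^1·Z^0.
  monomial 1·x^1·y^0 ↦ 1·X^1·Y^0·Z^1.
  monomial -1·x^0·y^2 ↦ -1·X^0·Y^2·Z^0.
  monomial -2·x^0·y^1 ↦ -2·X^0·Y^1·Z^1.
  monomial 3·x^0·y^0 ↦ 3·X^0·Y^0·Z^2.
Collecting: F(X, Y, Z) = X*Y + X*Z - Y**2 - 2*Y*Z + 3*Z**2.


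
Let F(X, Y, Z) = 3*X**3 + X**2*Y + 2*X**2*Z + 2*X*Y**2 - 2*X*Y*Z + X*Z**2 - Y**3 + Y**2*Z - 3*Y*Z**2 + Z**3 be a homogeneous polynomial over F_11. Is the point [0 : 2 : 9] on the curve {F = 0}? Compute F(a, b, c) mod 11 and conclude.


F(0,2,9) ≡ 7 (mod 11); P is NOT on the curve.

Evaluate F(0, 2, 9) term-by-term (mod 11).
  3*X**3 ↦ 3·0·1·1 = 0
  X**2*Y ↦ 1·0·2·1 = 0
  2*X**2*Z ↦ 2·0·1·9 = 0
  2*X*Y**2 ↦ 2·0·4·1 = 0
  -2*X*Y*Z ↦ -2·0·2·9 = 0
  X*Z**2 ↦ 1·0·1·81 = 0
  -Y**3 ↦ -1·1·8·1 = -8
  Y**2*Z ↦ 1·1·4·9 = 36
  -3*Y*Z**2 ↦ -3·1·2·81 = -486
  Z**3 ↦ 1·1·1·729 = 729
Sum: F(0, 2, 9) = (0) + (0) + (0) + (0) + (0) + (0) + (-8) + (36) + (-486) + (729) = 271.
Reducing mod 11: 271 ≡ 7 (mod 11).
Since F(a, b, c) ≡ 7 ≠ 0 (mod 11), P does NOT lie on the curve.


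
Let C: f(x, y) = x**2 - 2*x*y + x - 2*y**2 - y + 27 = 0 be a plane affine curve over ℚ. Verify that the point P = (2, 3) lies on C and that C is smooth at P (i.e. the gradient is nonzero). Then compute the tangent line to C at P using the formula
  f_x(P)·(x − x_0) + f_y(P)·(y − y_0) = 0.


Tangent line at P: -x - 17*y + 53 = 0.

Step 1: f(2, 3) = 0, so P lies on C.
Step 2: partial derivatives
  f_x(x, y) = 2*x - 2*y + 1, f_y(x, y) = -2*x - 4*y - 1.
  f_x(P) = -1, f_y(P) = -17 (gradient nonzero, so P is smooth).
Step 3: tangent line at P: -1·(x − 2) + -17·(y − 3) = 0.
Expanding: -x - 17*y + 53 = 0.


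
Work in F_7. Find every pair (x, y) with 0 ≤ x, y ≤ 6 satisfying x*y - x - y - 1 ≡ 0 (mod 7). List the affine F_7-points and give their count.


Affine F_7-points: {(0, 6), (2, 3), (3, 2), (4, 4), (5, 5), (6, 0)}; count = 6.

For each of the 49 pairs (x, y) ∈ F_7², evaluate f(x, y) mod 7. Record the zeros.
  x = 0: [0↦6, 1↦5, 2↦4, 3↦3, 4↦2, 5↦1, 6↦0]  zeros at y ∈ {6}
  x = 1: [0↦5, 1↦5, 2↦5, 3↦5, 4↦5, 5↦5, 6↦5]  zeros at y ∈ ∅
  x = 2: [0↦4, 1↦5, 2↦6, 3↦0, 4↦1, 5↦2, 6↦3]  zeros at y ∈ {3}
  x = 3: [0↦3, 1↦5, 2↦0, 3↦2, 4↦4, 5↦6, 6↦1]  zeros at y ∈ {2}
  x = 4: [0↦2, 1↦5, 2↦1, 3↦4, 4↦0, 5↦3, 6↦6]  zeros at y ∈ {4}
  x = 5: [0↦1, 1↦5, 2↦2, 3↦6, 4↦3, 5↦0, 6↦4]  zeros at y ∈ {5}
  x = 6: [0↦0, 1↦5, 2↦3, 3↦1, 4↦6, 5↦4, 6↦2]  zeros at y ∈ {0}
Collecting zeros: affine points = {(0, 6), (2, 3), (3, 2), (4, 4), (5, 5), (6, 0)}.
Total count |C(F_7)_aff| = 6.


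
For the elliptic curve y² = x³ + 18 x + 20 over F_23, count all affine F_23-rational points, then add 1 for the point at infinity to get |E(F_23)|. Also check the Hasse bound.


Affine points = {(1, 4), (1, 19), (2, 8), (2, 15), (3, 3), (3, 20), (4, 8), (4, 15), (7, 11), (7, 12), (8, 3), (8, 20), (10, 2), (10, 21), (11, 10), (11, 13), (12, 3), (12, 20), (13, 6), (13, 17), (14, 7), (14, 16), (15, 10), (15, 13), (17, 8), (17, 15), (18, 9), (18, 14), (20, 10), (20, 13), (22, 1), (22, 22)}; affine count = 32; |E(F_23)| = 33.

Discriminant check: Δ ∝ 4a³ + 27b² = 4·18³ + 27·20² = 4·5832 + 27·400 ≡ 19 (mod 23). Nonzero ⇒ E is nonsingular.
For each x ∈ F_23, compute rhs = x³ + 18·x + 20 mod 23, then count y ∈ F_23 with y² ≡ rhs.
  x = 0: rhs = 20, matching y values: none (0 points).
  x = 1: rhs = 16, matching y values: 4, 19 (2 points).
  x = 2: rhs = 18, matching y values: 8, 15 (2 points).
  x = 3: rhs = 9, matching y values: 3, 20 (2 points).
  x = 4: rhs = 18, matching y values: 8, 15 (2 points).
  x = 5: rhs = 5, matching y values: none (0 points).
  x = 6: rhs = 22, matching y values: none (0 points).
  x = 7: rhs = 6, matching y values: 11, 12 (2 points).
  x = 8: rhs = 9, matching y values: 3, 20 (2 points).
  x = 9: rhs = 14, matching y values: none (0 points).
  x = 10: rhs = 4, matching y values: 2, 21 (2 points).
  x = 11: rhs = 8, matching y values: 10, 13 (2 points).
  x = 12: rhs = 9, matching y values: 3, 20 (2 points).
  x = 13: rhs = 13, matching y values: 6, 17 (2 points).
  x = 14: rhs = 3, matching y values: 7, 16 (2 points).
  x = 15: rhs = 8, matching y values: 10, 13 (2 points).
  x = 16: rhs = 11, matching y values: none (0 points).
  x = 17: rhs = 18, matching y values: 8, 15 (2 points).
  x = 18: rhs = 12, matching y values: 9, 14 (2 points).
  x = 19: rhs = 22, matching y values: none (0 points).
  x = 20: rhs = 8, matching y values: 10, 13 (2 points).
  x = 21: rhs = 22, matching y values: none (0 points).
  x = 22: rhs = 1, matching y values: 1, 22 (2 points).
Total affine count: 32.
Full point count |E(F_23)| = 32 + 1 = 33.
Hasse bound: |33 − (23+1)| = |9| = 9 ≤ 2√23 ≈ 9.5917 ✓.


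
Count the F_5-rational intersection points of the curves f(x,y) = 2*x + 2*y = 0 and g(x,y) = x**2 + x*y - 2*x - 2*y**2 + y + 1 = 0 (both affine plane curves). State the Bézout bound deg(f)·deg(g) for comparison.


Common zeros: ∅; count = 0; Bézout bound = 2.

deg(f) = 1, deg(g) = 2, so Bézout bound = 2.
Scan x ∈ F_5. For each x, list the y ∈ F_5 with f(x, y) ≡ 0 and those with g(x, y) ≡ 0 (mod 5); the common zeros in that column are the intersection.
  x = 0: f ≡ 0 at y ∈ {0}; g ≡ 0 at y ∈ {1, 2}; common: ∅.
  x = 1: f ≡ 0 at y ∈ {4}; g ≡ 0 at y ∈ {0, 1}; common: ∅.
  x = 2: f ≡ 0 at y ∈ {3}; g ≡ 0 at y ∈ ∅; common: ∅.
  x = 3: f ≡ 0 at y ∈ {2}; g ≡ 0 at y ∈ ∅; common: ∅.
  x = 4: f ≡ 0 at y ∈ {1}; g ≡ 0 at y ∈ ∅; common: ∅.
Collecting: common zeros = ∅, so the count is 0.
Comparison with the Bézout bound: 0 ≤ 2 = deg(f)·deg(g), as expected for curves with no common component (the affine F_5-count falls short of the bound because intersections may lie at infinity, over extension fields, or carry multiplicity).


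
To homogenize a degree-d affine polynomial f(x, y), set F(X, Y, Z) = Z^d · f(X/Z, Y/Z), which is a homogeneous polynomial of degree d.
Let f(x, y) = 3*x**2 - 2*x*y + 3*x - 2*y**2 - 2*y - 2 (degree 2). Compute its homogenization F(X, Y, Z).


F(X, Y, Z) = 3*X**2 - 2*X*Y + 3*X*Z - 2*Y**2 - 2*Y*Z - 2*Z**2

deg(f) = 2.
Substitute x = X/Z, y = Y/Z into f, then multiply by Z^2.
  monomial 3·x^2·y^0 ↦ 3·X^2·Y^0·Z^0.
  monomial -2·x^1·y^1 ↦ -2·X^1·Y^1·Z^0.
  monomial 3·x^1·y^0 ↦ 3·X^1·Y^0·Z^1.
  monomial -2·x^0·y^2 ↦ -2·X^0·Y^2·Z^0.
  monomial -2·x^0·y^1 ↦ -2·X^0·Y^1·Z^1.
  monomial -2·x^0·y^0 ↦ -2·X^0·Y^0·Z^2.
Collecting: F(X, Y, Z) = 3*X**2 - 2*X*Y + 3*X*Z - 2*Y**2 - 2*Y*Z - 2*Z**2.


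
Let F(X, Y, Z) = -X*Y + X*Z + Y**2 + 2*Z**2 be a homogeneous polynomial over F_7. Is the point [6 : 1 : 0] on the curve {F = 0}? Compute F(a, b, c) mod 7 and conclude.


F(6,1,0) ≡ 2 (mod 7); P is NOT on the curve.

Evaluate F(6, 1, 0) term-by-term (mod 7).
  -X*Y ↦ -1·6·1·1 = -6
  X*Z ↦ 1·6·1·0 = 0
  Y**2 ↦ 1·1·1·1 = 1
  2*Z**2 ↦ 2·1·1·0 = 0
Sum: F(6, 1, 0) = (-6) + (0) + (1) + (0) = -5.
Reducing mod 7: -5 ≡ 2 (mod 7).
Since F(a, b, c) ≡ 2 ≠ 0 (mod 7), P does NOT lie on the curve.


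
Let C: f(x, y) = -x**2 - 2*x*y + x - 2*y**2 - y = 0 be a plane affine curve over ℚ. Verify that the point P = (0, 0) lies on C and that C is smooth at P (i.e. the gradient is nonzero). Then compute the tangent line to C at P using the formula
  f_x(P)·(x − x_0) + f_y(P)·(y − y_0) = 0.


Tangent line at P: x - y = 0.

Step 1: f(0, 0) = 0, so P lies on C.
Step 2: partial derivatives
  f_x(x, y) = -2*x - 2*y + 1, f_y(x, y) = -2*x - 4*y - 1.
  f_x(P) = 1, f_y(P) = -1 (gradient nonzero, so P is smooth).
Step 3: tangent line at P: 1·(x − 0) + -1·(y − 0) = 0.
Expanding: x - y = 0.


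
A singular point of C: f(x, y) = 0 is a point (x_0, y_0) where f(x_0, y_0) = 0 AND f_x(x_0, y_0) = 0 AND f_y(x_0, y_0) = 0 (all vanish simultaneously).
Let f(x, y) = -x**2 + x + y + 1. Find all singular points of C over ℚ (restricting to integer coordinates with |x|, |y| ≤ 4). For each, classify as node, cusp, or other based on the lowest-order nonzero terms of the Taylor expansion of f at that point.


No singular points in the scanned grid; C is smooth there.

Compute partial derivatives:
  f_x = 1 - 2*x.
  f_y = 1.
f_y = 1 is a nonzero constant, so f_y never vanishes: no point (x, y) can satisfy f = f_x = f_y = 0. In particular no (x, y) ∈ {−4, ..., 4}² is singular; the curve is smooth.


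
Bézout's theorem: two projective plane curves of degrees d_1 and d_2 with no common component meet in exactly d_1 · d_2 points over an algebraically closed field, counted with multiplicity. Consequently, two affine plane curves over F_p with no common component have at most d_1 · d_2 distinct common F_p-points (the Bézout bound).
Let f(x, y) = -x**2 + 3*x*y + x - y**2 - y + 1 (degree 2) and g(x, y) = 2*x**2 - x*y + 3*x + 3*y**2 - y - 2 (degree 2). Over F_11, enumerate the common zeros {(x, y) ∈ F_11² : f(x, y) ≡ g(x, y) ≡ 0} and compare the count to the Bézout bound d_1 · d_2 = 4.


Common zeros: {(0, 3)}; count = 1; Bézout bound = 4.

deg(f) = 2, deg(g) = 2, so Bézout bound = 4.
Scan x ∈ F_11. For each x, list the y ∈ F_11 with f(x, y) ≡ 0 and those with g(x, y) ≡ 0 (mod 11); the common zeros in that column are the intersection.
  x = 0: f ≡ 0 at y ∈ {3, 7}; g ≡ 0 at y ∈ {1, 3}; common: {3}.
  x = 1: f ≡ 0 at y ∈ ∅; g ≡ 0 at y ∈ {2, 6}; common: ∅.
  x = 2: f ≡ 0 at y ∈ ∅; g ≡ 0 at y ∈ ∅; common: ∅.
  x = 3: f ≡ 0 at y ∈ {4}; g ≡ 0 at y ∈ ∅; common: ∅.
  x = 4: f ≡ 0 at y ∈ {0}; g ≡ 0 at y ∈ {2, 7}; common: ∅.
  x = 5: f ≡ 0 at y ∈ ∅; g ≡ 0 at y ∈ ∅; common: ∅.
  x = 6: f ≡ 0 at y ∈ ∅; g ≡ 0 at y ∈ {0, 6}; common: ∅.
  x = 7: f ≡ 0 at y ∈ {1, 8}; g ≡ 0 at y ∈ ∅; common: ∅.
  x = 8: f ≡ 0 at y ∈ {0, 1}; g ≡ 0 at y ∈ ∅; common: ∅.
  x = 9: f ≡ 0 at y ∈ ∅; g ≡ 0 at y ∈ {0, 7}; common: ∅.
  x = 10: f ≡ 0 at y ∈ {3, 4}; g ≡ 0 at y ∈ {1, 10}; common: ∅.
Collecting: common zeros = {(0, 3)}, so the count is 1.
Comparison with the Bézout bound: 1 ≤ 4 = deg(f)·deg(g), as expected for curves with no common component (the affine F_11-count falls short of the bound because intersections may lie at infinity, over extension fields, or carry multiplicity).


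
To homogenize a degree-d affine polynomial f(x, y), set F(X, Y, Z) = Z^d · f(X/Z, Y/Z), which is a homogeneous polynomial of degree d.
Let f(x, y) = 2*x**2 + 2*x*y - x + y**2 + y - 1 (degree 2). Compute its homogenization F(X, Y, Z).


F(X, Y, Z) = 2*X**2 + 2*X*Y - X*Z + Y**2 + Y*Z - Z**2

deg(f) = 2.
Substitute x = X/Z, y = Y/Z into f, then multiply by Z^2.
  monomial 2·x^2·y^0 ↦ 2·X^2·Y^0·Z^0.
  monomial 2·x^1·y^1 ↦ 2·X^1·Y^1·Z^0.
  monomial -1·x^1·y^0 ↦ -1·X^1·Y^0·Z^1.
  monomial 1·x^0·y^2 ↦ 1·X^0·Y^2·Z^0.
  monomial 1·x^0·y^1 ↦ 1·X^0·Y^1·Z^1.
  monomial -1·x^0·y^0 ↦ -1·X^0·Y^0·Z^2.
Collecting: F(X, Y, Z) = 2*X**2 + 2*X*Y - X*Z + Y**2 + Y*Z - Z**2.


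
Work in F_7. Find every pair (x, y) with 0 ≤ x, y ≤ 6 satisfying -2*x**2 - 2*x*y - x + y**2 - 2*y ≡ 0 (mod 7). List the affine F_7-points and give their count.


Affine F_7-points: {(0, 0), (0, 2), (1, 2), (3, 0), (3, 1), (5, 6), (6, 1), (6, 6)}; count = 8.

For each of the 49 pairs (x, y) ∈ F_7², evaluate f(x, y) mod 7. Record the zeros.
  x = 0: [0↦0, 1↦6, 2↦0, 3↦3, 4↦1, 5↦1, 6↦3]  zeros at y ∈ {0, 2}
  x = 1: [0↦4, 1↦1, 2↦0, 3↦1, 4↦4, 5↦2, 6↦2]  zeros at y ∈ {2}
  x = 2: [0↦4, 1↦6, 2↦3, 3↦2, 4↦3, 5↦6, 6↦4]  zeros at y ∈ ∅
  x = 3: [0↦0, 1↦0, 2↦2, 3↦6, 4↦5, 5↦6, 6↦2]  zeros at y ∈ {0, 1}
  x = 4: [0↦6, 1↦4, 2↦4, 3↦6, 4↦3, 5↦2, 6↦3]  zeros at y ∈ ∅
  x = 5: [0↦1, 1↦4, 2↦2, 3↦2, 4↦4, 5↦1, 6↦0]  zeros at y ∈ {6}
  x = 6: [0↦6, 1↦0, 2↦3, 3↦1, 4↦1, 5↦3, 6↦0]  zeros at y ∈ {1, 6}
Collecting zeros: affine points = {(0, 0), (0, 2), (1, 2), (3, 0), (3, 1), (5, 6), (6, 1), (6, 6)}.
Total count |C(F_7)_aff| = 8.


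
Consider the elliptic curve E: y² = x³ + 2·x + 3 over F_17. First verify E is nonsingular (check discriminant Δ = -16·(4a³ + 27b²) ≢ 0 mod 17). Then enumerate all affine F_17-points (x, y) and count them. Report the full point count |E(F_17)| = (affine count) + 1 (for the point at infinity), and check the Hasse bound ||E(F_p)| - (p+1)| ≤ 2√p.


Affine points = {(2, 7), (2, 10), (3, 6), (3, 11), (5, 6), (5, 11), (8, 2), (8, 15), (9, 6), (9, 11), (11, 8), (11, 9), (12, 2), (12, 15), (13, 4), (13, 13), (14, 2), (14, 15), (15, 5), (15, 12), (16, 0)}; affine count = 21; |E(F_17)| = 22.

Discriminant check: Δ ∝ 4a³ + 27b² = 4·2³ + 27·3² = 4·8 + 27·9 ≡ 3 (mod 17). Nonzero ⇒ E is nonsingular.
For each x ∈ F_17, compute rhs = x³ + 2·x + 3 mod 17, then count y ∈ F_17 with y² ≡ rhs.
  x = 0: rhs = 3, matching y values: none (0 points).
  x = 1: rhs = 6, matching y values: none (0 points).
  x = 2: rhs = 15, matching y values: 7, 10 (2 points).
  x = 3: rhs = 2, matching y values: 6, 11 (2 points).
  x = 4: rhs = 7, matching y values: none (0 points).
  x = 5: rhs = 2, matching y values: 6, 11 (2 points).
  x = 6: rhs = 10, matching y values: none (0 points).
  x = 7: rhs = 3, matching y values: none (0 points).
  x = 8: rhs = 4, matching y values: 2, 15 (2 points).
  x = 9: rhs = 2, matching y values: 6, 11 (2 points).
  x = 10: rhs = 3, matching y values: none (0 points).
  x = 11: rhs = 13, matching y values: 8, 9 (2 points).
  x = 12: rhs = 4, matching y values: 2, 15 (2 points).
  x = 13: rhs = 16, matching y values: 4, 13 (2 points).
  x = 14: rhs = 4, matching y values: 2, 15 (2 points).
  x = 15: rhs = 8, matching y values: 5, 12 (2 points).
  x = 16: rhs = 0, matching y values: 0 (1 points).
Total affine count: 21.
Full point count |E(F_17)| = 21 + 1 = 22.
Hasse bound: |22 − (17+1)| = |4| = 4 ≤ 2√17 ≈ 8.2462 ✓.


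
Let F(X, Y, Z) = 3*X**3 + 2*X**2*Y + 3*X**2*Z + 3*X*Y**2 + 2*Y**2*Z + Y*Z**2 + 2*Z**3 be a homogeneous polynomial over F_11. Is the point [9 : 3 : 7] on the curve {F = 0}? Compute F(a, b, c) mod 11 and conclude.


F(9,3,7) ≡ 10 (mod 11); P is NOT on the curve.

Evaluate F(9, 3, 7) term-by-term (mod 11).
  3*X**3 ↦ 3·729·1·1 = 2187
  2*X**2*Y ↦ 2·81·3·1 = 486
  3*X**2*Z ↦ 3·81·1·7 = 1701
  3*X*Y**2 ↦ 3·9·9·1 = 243
  2*Y**2*Z ↦ 2·1·9·7 = 126
  Y*Z**2 ↦ 1·1·3·49 = 147
  2*Z**3 ↦ 2·1·1·343 = 686
Sum: F(9, 3, 7) = (2187) + (486) + (1701) + (243) + (126) + (147) + (686) = 5576.
Reducing mod 11: 5576 ≡ 10 (mod 11).
Since F(a, b, c) ≡ 10 ≠ 0 (mod 11), P does NOT lie on the curve.


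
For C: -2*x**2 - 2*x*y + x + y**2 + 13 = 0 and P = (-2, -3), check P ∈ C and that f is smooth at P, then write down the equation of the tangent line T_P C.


Tangent line at P: 15*x - 2*y + 24 = 0.

Step 1: f(-2, -3) = 0, so P lies on C.
Step 2: partial derivatives
  f_x(x, y) = -4*x - 2*y + 1, f_y(x, y) = -2*x + 2*y.
  f_x(P) = 15, f_y(P) = -2 (gradient nonzero, so P is smooth).
Step 3: tangent line at P: 15·(x − -2) + -2·(y − -3) = 0.
Expanding: 15*x - 2*y + 24 = 0.


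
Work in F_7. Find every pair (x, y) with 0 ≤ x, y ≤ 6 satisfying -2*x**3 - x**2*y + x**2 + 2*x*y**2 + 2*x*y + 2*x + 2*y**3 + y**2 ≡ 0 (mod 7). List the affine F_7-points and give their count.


Affine F_7-points: {(0, 0), (0, 3), (1, 1), (2, 2), (2, 3), (3, 4), (3, 5), (4, 3), (5, 1), (6, 2)}; count = 10.

For each of the 49 pairs (x, y) ∈ F_7², evaluate f(x, y) mod 7. Record the zeros.
  x = 0: [0↦0, 1↦3, 2↦6, 3↦0, 4↦4, 5↦2, 6↦6]  zeros at y ∈ {0, 3}
  x = 1: [0↦1, 1↦0, 2↦3, 3↦1, 4↦6, 5↦2, 6↦1]  zeros at y ∈ {1}
  x = 2: [0↦6, 1↦6, 2↦0, 3↦0, 4↦4, 5↦3, 6↦2]  zeros at y ∈ {2, 3}
  x = 3: [0↦3, 1↦2, 2↦6, 3↦6, 4↦0, 5↦0, 6↦4]  zeros at y ∈ {4, 5}
  x = 4: [0↦1, 1↦4, 2↦2, 3↦0, 4↦3, 5↦2, 6↦2]  zeros at y ∈ {3}
  x = 5: [0↦2, 1↦0, 2↦4, 3↦5, 4↦1, 5↦4, 6↦5]  zeros at y ∈ {1}
  x = 6: [0↦1, 1↦6, 2↦0, 3↦2, 4↦3, 5↦1, 6↦1]  zeros at y ∈ {2}
Collecting zeros: affine points = {(0, 0), (0, 3), (1, 1), (2, 2), (2, 3), (3, 4), (3, 5), (4, 3), (5, 1), (6, 2)}.
Total count |C(F_7)_aff| = 10.


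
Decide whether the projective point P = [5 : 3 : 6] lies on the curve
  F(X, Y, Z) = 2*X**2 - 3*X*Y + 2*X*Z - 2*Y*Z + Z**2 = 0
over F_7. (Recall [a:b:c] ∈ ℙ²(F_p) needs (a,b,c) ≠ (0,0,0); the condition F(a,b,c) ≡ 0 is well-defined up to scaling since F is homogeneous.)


F(5,3,6) ≡ 2 (mod 7); P is NOT on the curve.

Evaluate F(5, 3, 6) term-by-term (mod 7).
  2*X**2 ↦ 2·25·1·1 = 50
  -3*X*Y ↦ -3·5·3·1 = -45
  2*X*Z ↦ 2·5·1·6 = 60
  -2*Y*Z ↦ -2·1·3·6 = -36
  Z**2 ↦ 1·1·1·36 = 36
Sum: F(5, 3, 6) = (50) + (-45) + (60) + (-36) + (36) = 65.
Reducing mod 7: 65 ≡ 2 (mod 7).
Since F(a, b, c) ≡ 2 ≠ 0 (mod 7), P does NOT lie on the curve.


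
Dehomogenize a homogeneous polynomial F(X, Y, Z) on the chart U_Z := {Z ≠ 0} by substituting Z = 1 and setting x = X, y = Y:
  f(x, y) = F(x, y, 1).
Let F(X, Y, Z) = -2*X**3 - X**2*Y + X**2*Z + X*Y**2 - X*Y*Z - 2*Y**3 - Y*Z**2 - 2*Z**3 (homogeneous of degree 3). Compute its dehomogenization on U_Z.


f(x, y) = -2*x**3 - x**2*y + x**2 + x*y**2 - x*y - 2*y**3 - y - 2

On U_Z we set Z = 1. Each monomial c·X^i·Y^j·Z^k in F becomes c·x^i·y^j·1^k = c·x^i·y^j.
Substituting Z = 1: F(X, Y, 1) = -2*x**3 - x**2*y + x**2 + x*y**2 - x*y - 2*y**3 - y - 2.
Note: deg(f) ≤ deg(F) = 3; strict inequality happens when F is divisible by Z (lost terms).


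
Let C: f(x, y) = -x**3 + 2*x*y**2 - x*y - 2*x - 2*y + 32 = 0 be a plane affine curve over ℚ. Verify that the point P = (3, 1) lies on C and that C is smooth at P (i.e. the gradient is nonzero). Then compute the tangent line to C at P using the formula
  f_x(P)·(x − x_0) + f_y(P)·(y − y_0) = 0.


Tangent line at P: -28*x + 7*y + 77 = 0.

Step 1: f(3, 1) = 0, so P lies on C.
Step 2: partial derivatives
  f_x(x, y) = -3*x**2 + 2*y**2 - y - 2, f_y(x, y) = 4*x*y - x - 2.
  f_x(P) = -28, f_y(P) = 7 (gradient nonzero, so P is smooth).
Step 3: tangent line at P: -28·(x − 3) + 7·(y − 1) = 0.
Expanding: -28*x + 7*y + 77 = 0.


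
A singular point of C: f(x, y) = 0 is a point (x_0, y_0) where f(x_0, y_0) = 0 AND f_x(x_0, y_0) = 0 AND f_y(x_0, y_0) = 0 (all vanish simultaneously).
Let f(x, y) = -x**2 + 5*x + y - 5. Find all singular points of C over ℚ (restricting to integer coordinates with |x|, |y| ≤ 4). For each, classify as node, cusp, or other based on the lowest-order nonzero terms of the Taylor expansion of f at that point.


No singular points in the scanned grid; C is smooth there.

Compute partial derivatives:
  f_x = 5 - 2*x.
  f_y = 1.
f_y = 1 is a nonzero constant, so f_y never vanishes: no point (x, y) can satisfy f = f_x = f_y = 0. In particular no (x, y) ∈ {−4, ..., 4}² is singular; the curve is smooth.


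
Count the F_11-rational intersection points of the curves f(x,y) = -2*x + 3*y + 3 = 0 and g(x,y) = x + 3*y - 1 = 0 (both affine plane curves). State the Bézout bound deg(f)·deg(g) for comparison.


Common zeros: {(5, 6)}; count = 1; Bézout bound = 1.

deg(f) = 1, deg(g) = 1, so Bézout bound = 1.
Scan x ∈ F_11. For each x, list the y ∈ F_11 with f(x, y) ≡ 0 and those with g(x, y) ≡ 0 (mod 11); the common zeros in that column are the intersection.
  x = 0: f ≡ 0 at y ∈ {10}; g ≡ 0 at y ∈ {4}; common: ∅.
  x = 1: f ≡ 0 at y ∈ {7}; g ≡ 0 at y ∈ {0}; common: ∅.
  x = 2: f ≡ 0 at y ∈ {4}; g ≡ 0 at y ∈ {7}; common: ∅.
  x = 3: f ≡ 0 at y ∈ {1}; g ≡ 0 at y ∈ {3}; common: ∅.
  x = 4: f ≡ 0 at y ∈ {9}; g ≡ 0 at y ∈ {10}; common: ∅.
  x = 5: f ≡ 0 at y ∈ {6}; g ≡ 0 at y ∈ {6}; common: {6}.
  x = 6: f ≡ 0 at y ∈ {3}; g ≡ 0 at y ∈ {2}; common: ∅.
  x = 7: f ≡ 0 at y ∈ {0}; g ≡ 0 at y ∈ {9}; common: ∅.
  x = 8: f ≡ 0 at y ∈ {8}; g ≡ 0 at y ∈ {5}; common: ∅.
  x = 9: f ≡ 0 at y ∈ {5}; g ≡ 0 at y ∈ {1}; common: ∅.
  x = 10: f ≡ 0 at y ∈ {2}; g ≡ 0 at y ∈ {8}; common: ∅.
Collecting: common zeros = {(5, 6)}, so the count is 1.
Comparison with the Bézout bound: 1 ≤ 1 = deg(f)·deg(g), as expected for curves with no common component (the bound is attained).


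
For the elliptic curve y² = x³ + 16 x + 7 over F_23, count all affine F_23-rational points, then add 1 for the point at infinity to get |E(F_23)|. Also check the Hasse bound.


Affine points = {(1, 1), (1, 22), (2, 1), (2, 22), (3, 6), (3, 17), (7, 5), (7, 18), (8, 7), (8, 16), (9, 11), (9, 12), (12, 8), (12, 15), (14, 10), (14, 13), (16, 9), (16, 14), (18, 3), (18, 20), (20, 1), (20, 22), (21, 6), (21, 17), (22, 6), (22, 17)}; affine count = 26; |E(F_23)| = 27.

Discriminant check: Δ ∝ 4a³ + 27b² = 4·16³ + 27·7² = 4·4096 + 27·49 ≡ 20 (mod 23). Nonzero ⇒ E is nonsingular.
For each x ∈ F_23, compute rhs = x³ + 16·x + 7 mod 23, then count y ∈ F_23 with y² ≡ rhs.
  x = 0: rhs = 7, matching y values: none (0 points).
  x = 1: rhs = 1, matching y values: 1, 22 (2 points).
  x = 2: rhs = 1, matching y values: 1, 22 (2 points).
  x = 3: rhs = 13, matching y values: 6, 17 (2 points).
  x = 4: rhs = 20, matching y values: none (0 points).
  x = 5: rhs = 5, matching y values: none (0 points).
  x = 6: rhs = 20, matching y values: none (0 points).
  x = 7: rhs = 2, matching y values: 5, 18 (2 points).
  x = 8: rhs = 3, matching y values: 7, 16 (2 points).
  x = 9: rhs = 6, matching y values: 11, 12 (2 points).
  x = 10: rhs = 17, matching y values: none (0 points).
  x = 11: rhs = 19, matching y values: none (0 points).
  x = 12: rhs = 18, matching y values: 8, 15 (2 points).
  x = 13: rhs = 20, matching y values: none (0 points).
  x = 14: rhs = 8, matching y values: 10, 13 (2 points).
  x = 15: rhs = 11, matching y values: none (0 points).
  x = 16: rhs = 12, matching y values: 9, 14 (2 points).
  x = 17: rhs = 17, matching y values: none (0 points).
  x = 18: rhs = 9, matching y values: 3, 20 (2 points).
  x = 19: rhs = 17, matching y values: none (0 points).
  x = 20: rhs = 1, matching y values: 1, 22 (2 points).
  x = 21: rhs = 13, matching y values: 6, 17 (2 points).
  x = 22: rhs = 13, matching y values: 6, 17 (2 points).
Total affine count: 26.
Full point count |E(F_23)| = 26 + 1 = 27.
Hasse bound: |27 − (23+1)| = |3| = 3 ≤ 2√23 ≈ 9.5917 ✓.


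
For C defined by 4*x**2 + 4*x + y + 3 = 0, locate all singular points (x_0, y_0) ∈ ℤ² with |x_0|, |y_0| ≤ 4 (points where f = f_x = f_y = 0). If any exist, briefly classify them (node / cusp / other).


No singular points in the scanned grid; C is smooth there.

Compute partial derivatives:
  f_x = 8*x + 4.
  f_y = 1.
f_y = 1 is a nonzero constant, so f_y never vanishes: no point (x, y) can satisfy f = f_x = f_y = 0. In particular no (x, y) ∈ {−4, ..., 4}² is singular; the curve is smooth.


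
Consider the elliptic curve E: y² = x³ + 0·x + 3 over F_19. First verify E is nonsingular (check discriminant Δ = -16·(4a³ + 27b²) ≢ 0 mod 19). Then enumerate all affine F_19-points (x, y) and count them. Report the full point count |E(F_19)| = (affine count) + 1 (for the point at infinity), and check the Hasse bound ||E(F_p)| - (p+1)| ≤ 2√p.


Affine points = {(1, 2), (1, 17), (2, 7), (2, 12), (3, 7), (3, 12), (7, 2), (7, 17), (11, 2), (11, 17), (14, 7), (14, 12)}; affine count = 12; |E(F_19)| = 13.

Discriminant check: Δ ∝ 4a³ + 27b² = 4·0³ + 27·3² = 4·0 + 27·9 ≡ 15 (mod 19). Nonzero ⇒ E is nonsingular.
For each x ∈ F_19, compute rhs = x³ + 0·x + 3 mod 19, then count y ∈ F_19 with y² ≡ rhs.
  x = 0: rhs = 3, matching y values: none (0 points).
  x = 1: rhs = 4, matching y values: 2, 17 (2 points).
  x = 2: rhs = 11, matching y values: 7, 12 (2 points).
  x = 3: rhs = 11, matching y values: 7, 12 (2 points).
  x = 4: rhs = 10, matching y values: none (0 points).
  x = 5: rhs = 14, matching y values: none (0 points).
  x = 6: rhs = 10, matching y values: none (0 points).
  x = 7: rhs = 4, matching y values: 2, 17 (2 points).
  x = 8: rhs = 2, matching y values: none (0 points).
  x = 9: rhs = 10, matching y values: none (0 points).
  x = 10: rhs = 15, matching y values: none (0 points).
  x = 11: rhs = 4, matching y values: 2, 17 (2 points).
  x = 12: rhs = 2, matching y values: none (0 points).
  x = 13: rhs = 15, matching y values: none (0 points).
  x = 14: rhs = 11, matching y values: 7, 12 (2 points).
  x = 15: rhs = 15, matching y values: none (0 points).
  x = 16: rhs = 14, matching y values: none (0 points).
  x = 17: rhs = 14, matching y values: none (0 points).
  x = 18: rhs = 2, matching y values: none (0 points).
Total affine count: 12.
Full point count |E(F_19)| = 12 + 1 = 13.
Hasse bound: |13 − (19+1)| = |-7| = 7 ≤ 2√19 ≈ 8.7178 ✓.


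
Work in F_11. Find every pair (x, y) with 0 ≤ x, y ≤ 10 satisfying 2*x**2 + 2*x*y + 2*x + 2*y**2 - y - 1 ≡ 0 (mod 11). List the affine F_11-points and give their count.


Affine F_11-points: {(0, 1), (0, 5), (2, 0), (2, 4), (4, 4), (4, 9), (5, 5), (5, 7), (8, 0), (8, 9), (9, 1), (9, 7)}; count = 12.

For each of the 121 pairs (x, y) ∈ F_11², evaluate f(x, y) mod 11. Record the zeros.
  x = 0: [0↦10, 1↦0, 2↦5, 3↦3, 4↦5, 5↦0, 6↦10, 7↦2, 8↦9, 9↦9, 10↦2]  zeros at y ∈ {1, 5}
  x = 1: [0↦3, 1↦6, 2↦2, 3↦2, 4↦6, 5↦3, 6↦4, 7↦9, 8↦7, 9↦9, 10↦4]  zeros at y ∈ ∅
  x = 2: [0↦0, 1↦5, 2↦3, 3↦5, 4↦0, 5↦10, 6↦2, 7↦9, 8↦9, 9↦2, 10↦10]  zeros at y ∈ {0, 4}
  x = 3: [0↦1, 1↦8, 2↦8, 3↦1, 4↦9, 5↦10, 6↦4, 7↦2, 8↦4, 9↦10, 10↦9]  zeros at y ∈ ∅
  x = 4: [0↦6, 1↦4, 2↦6, 3↦1, 4↦0, 5↦3, 6↦10, 7↦10, 8↦3, 9↦0, 10↦1]  zeros at y ∈ {4, 9}
  x = 5: [0↦4, 1↦4, 2↦8, 3↦5, 4↦6, 5↦0, 6↦9, 7↦0, 8↦6, 9↦5, 10↦8]  zeros at y ∈ {5, 7}
  x = 6: [0↦6, 1↦8, 2↦3, 3↦2, 4↦5, 5↦1, 6↦1, 7↦5, 8↦2, 9↦3, 10↦8]  zeros at y ∈ ∅
  x = 7: [0↦1, 1↦5, 2↦2, 3↦3, 4↦8, 5↦6, 6↦8, 7↦3, 8↦2, 9↦5, 10↦1]  zeros at y ∈ ∅
  x = 8: [0↦0, 1↦6, 2↦5, 3↦8, 4↦4, 5↦4, 6↦8, 7↦5, 8↦6, 9↦0, 10↦9]  zeros at y ∈ {0, 9}
  x = 9: [0↦3, 1↦0, 2↦1, 3↦6, 4↦4, 5↦6, 6↦1, 7↦0, 8↦3, 9↦10, 10↦10]  zeros at y ∈ {1, 7}
  x = 10: [0↦10, 1↦9, 2↦1, 3↦8, 4↦8, 5↦1, 6↦9, 7↦10, 8↦4, 9↦2, 10↦4]  zeros at y ∈ ∅
Collecting zeros: affine points = {(0, 1), (0, 5), (2, 0), (2, 4), (4, 4), (4, 9), (5, 5), (5, 7), (8, 0), (8, 9), (9, 1), (9, 7)}.
Total count |C(F_11)_aff| = 12.
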